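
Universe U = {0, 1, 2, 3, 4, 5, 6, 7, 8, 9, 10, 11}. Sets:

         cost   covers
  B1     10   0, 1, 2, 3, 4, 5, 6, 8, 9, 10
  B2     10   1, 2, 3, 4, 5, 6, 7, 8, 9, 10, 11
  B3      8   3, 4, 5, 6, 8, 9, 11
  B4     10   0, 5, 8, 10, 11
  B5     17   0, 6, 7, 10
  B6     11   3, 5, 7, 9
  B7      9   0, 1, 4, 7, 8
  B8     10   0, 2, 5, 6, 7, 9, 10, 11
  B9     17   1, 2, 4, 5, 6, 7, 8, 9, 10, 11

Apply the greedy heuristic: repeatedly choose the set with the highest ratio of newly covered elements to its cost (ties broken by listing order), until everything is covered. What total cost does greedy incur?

Pick 1: B2 adds 11 new (1, 2, 3, 4, 5, 6, 7, 8, 9, 10, 11) at cost 10 (ratio 11/10).
Pick 2: B7 adds 1 new (0) at cost 9 (ratio 1/9).
Greedy total cost: 10 + 9 = 19.

19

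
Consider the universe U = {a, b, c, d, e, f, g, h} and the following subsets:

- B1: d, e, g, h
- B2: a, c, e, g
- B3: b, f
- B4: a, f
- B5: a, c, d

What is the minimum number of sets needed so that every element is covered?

3

B1, B2, B3 together cover {a, b, c, d, e, f, g, h} — every element.
No 2 of the 5 sets cover everything (all 10 pairs fall short), so 3 is minimum.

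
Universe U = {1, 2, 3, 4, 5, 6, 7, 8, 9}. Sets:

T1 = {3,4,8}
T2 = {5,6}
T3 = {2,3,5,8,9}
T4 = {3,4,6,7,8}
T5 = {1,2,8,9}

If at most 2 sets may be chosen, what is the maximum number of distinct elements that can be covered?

Choosing T3, T4 covers {2, 3, 4, 5, 6, 7, 8, 9} — 8 elements.
No choice of 2 sets does better; here 1 is left uncovered.

8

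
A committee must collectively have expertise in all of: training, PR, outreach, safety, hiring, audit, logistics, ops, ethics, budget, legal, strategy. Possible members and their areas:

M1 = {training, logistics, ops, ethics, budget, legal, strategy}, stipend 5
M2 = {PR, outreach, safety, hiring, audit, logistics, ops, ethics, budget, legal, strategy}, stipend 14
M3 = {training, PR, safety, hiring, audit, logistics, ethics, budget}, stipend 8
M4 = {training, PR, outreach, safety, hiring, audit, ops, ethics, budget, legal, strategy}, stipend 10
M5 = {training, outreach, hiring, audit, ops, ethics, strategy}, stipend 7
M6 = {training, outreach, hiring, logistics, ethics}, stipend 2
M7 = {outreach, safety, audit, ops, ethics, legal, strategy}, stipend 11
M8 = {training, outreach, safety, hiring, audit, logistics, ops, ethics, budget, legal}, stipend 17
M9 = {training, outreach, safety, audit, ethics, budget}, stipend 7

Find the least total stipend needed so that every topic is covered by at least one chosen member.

M4, M6 cover every topic at stipend 10 + 2 = 12.
Any cover uses at least 2 members; among all covering selections none totals below 12.

12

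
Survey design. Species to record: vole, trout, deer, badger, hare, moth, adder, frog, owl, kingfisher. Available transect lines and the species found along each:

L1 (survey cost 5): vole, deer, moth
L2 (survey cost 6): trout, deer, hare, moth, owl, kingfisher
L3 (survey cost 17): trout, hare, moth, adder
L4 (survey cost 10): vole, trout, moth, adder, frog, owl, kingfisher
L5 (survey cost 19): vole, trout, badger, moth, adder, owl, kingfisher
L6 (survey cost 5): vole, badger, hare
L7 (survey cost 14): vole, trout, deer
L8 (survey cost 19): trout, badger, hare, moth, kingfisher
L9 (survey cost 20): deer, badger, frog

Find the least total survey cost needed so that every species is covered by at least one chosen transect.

20

L1, L4, L6 cover every species at survey cost 5 + 10 + 5 = 20.
Any cover uses at least 3 transects; among all covering selections none totals below 20.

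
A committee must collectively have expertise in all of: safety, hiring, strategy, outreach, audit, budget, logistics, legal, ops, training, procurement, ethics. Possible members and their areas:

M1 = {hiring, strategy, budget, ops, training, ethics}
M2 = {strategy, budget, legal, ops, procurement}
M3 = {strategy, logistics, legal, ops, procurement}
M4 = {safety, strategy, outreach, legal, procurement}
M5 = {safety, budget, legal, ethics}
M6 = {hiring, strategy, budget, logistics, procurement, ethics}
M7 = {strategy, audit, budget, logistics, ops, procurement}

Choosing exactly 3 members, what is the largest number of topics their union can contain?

Choosing M1, M4, M7 covers {safety, hiring, strategy, outreach, audit, budget, logistics, legal, ops, training, procurement, ethics} — 12 topics.
That is all 12 topics.

12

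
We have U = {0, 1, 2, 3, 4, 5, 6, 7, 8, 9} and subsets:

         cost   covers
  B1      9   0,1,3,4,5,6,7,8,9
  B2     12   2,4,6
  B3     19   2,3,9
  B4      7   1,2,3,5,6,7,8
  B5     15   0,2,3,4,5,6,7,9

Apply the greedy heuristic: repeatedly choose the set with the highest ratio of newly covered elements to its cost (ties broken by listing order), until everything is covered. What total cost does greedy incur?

16

Pick 1: B1 adds 9 new (0, 1, 3, 4, 5, 6, 7, 8, 9) at cost 9 (ratio 9/9).
Pick 2: B4 adds 1 new (2) at cost 7 (ratio 1/7).
Greedy total cost: 9 + 7 = 16.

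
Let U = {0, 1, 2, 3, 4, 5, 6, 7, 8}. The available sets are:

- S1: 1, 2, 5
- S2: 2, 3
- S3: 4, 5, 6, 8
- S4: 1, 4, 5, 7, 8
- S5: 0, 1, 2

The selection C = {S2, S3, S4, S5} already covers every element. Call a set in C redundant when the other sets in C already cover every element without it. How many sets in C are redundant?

0

Drop S2: 3 uncovered — not redundant.
Drop S3: 6 uncovered — not redundant.
Drop S4: 7 uncovered — not redundant.
Drop S5: 0 uncovered — not redundant.
None of the sets in C is redundant.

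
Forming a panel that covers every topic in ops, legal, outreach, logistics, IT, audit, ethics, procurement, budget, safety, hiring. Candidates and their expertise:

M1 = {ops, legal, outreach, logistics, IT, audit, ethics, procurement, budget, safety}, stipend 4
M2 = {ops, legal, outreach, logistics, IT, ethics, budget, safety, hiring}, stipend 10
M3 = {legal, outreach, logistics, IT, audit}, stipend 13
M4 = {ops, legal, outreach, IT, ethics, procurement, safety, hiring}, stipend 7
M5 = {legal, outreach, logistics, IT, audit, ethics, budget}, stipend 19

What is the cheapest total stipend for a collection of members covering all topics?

M1, M4 cover every topic at stipend 4 + 7 = 11.
Any cover uses at least 2 members; among all covering selections none totals below 11.

11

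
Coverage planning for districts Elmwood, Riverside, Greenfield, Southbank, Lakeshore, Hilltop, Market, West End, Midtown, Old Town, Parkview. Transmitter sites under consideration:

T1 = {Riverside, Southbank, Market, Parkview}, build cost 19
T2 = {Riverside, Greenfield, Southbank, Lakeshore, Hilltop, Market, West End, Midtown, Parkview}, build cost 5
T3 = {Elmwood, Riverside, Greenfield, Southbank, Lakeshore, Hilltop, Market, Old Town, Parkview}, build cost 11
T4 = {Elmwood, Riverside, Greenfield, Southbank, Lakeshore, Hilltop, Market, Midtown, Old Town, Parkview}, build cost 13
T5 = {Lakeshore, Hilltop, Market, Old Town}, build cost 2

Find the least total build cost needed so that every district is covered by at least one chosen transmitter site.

16

T2, T3 cover every district at build cost 5 + 11 = 16.
Any cover uses at least 2 transmitter sites; among all covering selections none totals below 16.
Greedy by coverage-per-build cost would pick T5, T2, T3 for 18 — worse than the optimum 16.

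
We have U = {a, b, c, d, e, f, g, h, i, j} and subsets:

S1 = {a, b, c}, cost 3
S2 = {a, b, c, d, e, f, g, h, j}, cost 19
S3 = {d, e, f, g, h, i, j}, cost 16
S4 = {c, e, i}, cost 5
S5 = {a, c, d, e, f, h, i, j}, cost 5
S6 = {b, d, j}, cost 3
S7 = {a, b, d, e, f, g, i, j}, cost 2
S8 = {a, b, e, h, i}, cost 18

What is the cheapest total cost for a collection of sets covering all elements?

S5, S7 cover every element at cost 5 + 2 = 7.
Any cover uses at least 2 sets; among all covering selections none totals below 7.

7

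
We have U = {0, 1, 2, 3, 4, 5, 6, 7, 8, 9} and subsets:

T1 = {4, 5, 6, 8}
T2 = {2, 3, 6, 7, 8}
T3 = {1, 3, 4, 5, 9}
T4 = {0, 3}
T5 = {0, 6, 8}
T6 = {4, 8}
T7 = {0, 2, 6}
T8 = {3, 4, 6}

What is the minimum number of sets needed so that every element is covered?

3

T2, T3, T4 together cover {0, 1, 2, 3, 4, 5, 6, 7, 8, 9} — every element.
No 2 of the 8 sets cover everything (all 28 pairs fall short), so 3 is minimum.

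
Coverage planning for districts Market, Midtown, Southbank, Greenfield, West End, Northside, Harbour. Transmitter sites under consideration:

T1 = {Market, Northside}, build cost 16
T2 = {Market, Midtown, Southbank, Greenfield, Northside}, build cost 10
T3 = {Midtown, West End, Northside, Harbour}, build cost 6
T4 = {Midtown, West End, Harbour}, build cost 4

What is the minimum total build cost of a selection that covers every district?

14

T2, T4 cover every district at build cost 10 + 4 = 14.
Any cover uses at least 2 transmitter sites; among all covering selections none totals below 14.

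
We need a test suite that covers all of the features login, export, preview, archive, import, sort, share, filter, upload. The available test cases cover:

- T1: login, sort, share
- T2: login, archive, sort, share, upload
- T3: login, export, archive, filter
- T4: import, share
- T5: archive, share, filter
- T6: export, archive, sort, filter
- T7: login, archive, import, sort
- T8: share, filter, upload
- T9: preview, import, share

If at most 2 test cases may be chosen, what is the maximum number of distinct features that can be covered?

Choosing T2, T3 covers {login, export, archive, sort, share, filter, upload} — 7 features.
No choice of 2 test cases does better; here preview, import are left uncovered.

7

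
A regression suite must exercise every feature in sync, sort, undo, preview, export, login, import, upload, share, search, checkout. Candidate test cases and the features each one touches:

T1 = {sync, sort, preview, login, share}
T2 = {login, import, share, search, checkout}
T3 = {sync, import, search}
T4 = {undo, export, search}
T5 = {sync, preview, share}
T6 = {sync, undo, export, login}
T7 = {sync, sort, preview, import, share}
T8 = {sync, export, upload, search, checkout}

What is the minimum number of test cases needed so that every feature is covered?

3

T6, T7, T8 together cover {sync, sort, undo, preview, export, login, import, upload, share, search, checkout} — every feature.
No 2 of the 8 test cases cover everything (all 28 pairs fall short), so 3 is minimum.
Greedy (largest uncovered first) would take T1, T8, T2, T4 — 4 test cases — but 3 suffice.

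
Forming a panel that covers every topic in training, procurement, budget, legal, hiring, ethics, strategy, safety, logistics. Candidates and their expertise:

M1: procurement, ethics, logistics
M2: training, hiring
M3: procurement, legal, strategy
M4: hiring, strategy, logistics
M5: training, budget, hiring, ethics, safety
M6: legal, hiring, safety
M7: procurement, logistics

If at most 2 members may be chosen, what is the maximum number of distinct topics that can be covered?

Choosing M3, M5 covers {training, procurement, budget, legal, hiring, ethics, strategy, safety} — 8 topics.
No choice of 2 members does better; here logistics is left uncovered.

8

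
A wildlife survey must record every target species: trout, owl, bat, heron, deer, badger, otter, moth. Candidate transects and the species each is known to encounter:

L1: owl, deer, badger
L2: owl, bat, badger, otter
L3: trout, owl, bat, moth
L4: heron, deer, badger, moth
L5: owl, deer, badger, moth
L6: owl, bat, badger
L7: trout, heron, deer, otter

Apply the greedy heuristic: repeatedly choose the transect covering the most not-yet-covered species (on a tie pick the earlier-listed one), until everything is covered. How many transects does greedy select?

3

Pick 1: L2 covers 4 new species (owl, bat, badger, otter).
Pick 2: L4 covers 3 new species (heron, deer, moth).
Pick 3: L3 covers 1 new species (trout).
Greedy uses 3 transects.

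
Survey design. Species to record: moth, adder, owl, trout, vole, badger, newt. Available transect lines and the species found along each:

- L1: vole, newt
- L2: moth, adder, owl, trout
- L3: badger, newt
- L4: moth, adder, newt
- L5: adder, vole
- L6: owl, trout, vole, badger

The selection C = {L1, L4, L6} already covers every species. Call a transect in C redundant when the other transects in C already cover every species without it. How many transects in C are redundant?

1

Drop L1: the rest still cover every species — redundant.
Drop L4: moth, adder uncovered — not redundant.
Drop L6: owl, trout, badger uncovered — not redundant.
1 redundant: L1.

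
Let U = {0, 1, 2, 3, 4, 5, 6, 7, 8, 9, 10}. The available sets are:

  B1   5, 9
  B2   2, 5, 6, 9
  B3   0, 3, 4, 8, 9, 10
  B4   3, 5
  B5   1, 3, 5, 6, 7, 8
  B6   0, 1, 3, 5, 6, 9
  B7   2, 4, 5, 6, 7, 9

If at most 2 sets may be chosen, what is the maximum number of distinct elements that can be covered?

10

Choosing B3, B5 covers {0, 1, 3, 4, 5, 6, 7, 8, 9, 10} — 10 elements.
No choice of 2 sets does better; here 2 is left uncovered.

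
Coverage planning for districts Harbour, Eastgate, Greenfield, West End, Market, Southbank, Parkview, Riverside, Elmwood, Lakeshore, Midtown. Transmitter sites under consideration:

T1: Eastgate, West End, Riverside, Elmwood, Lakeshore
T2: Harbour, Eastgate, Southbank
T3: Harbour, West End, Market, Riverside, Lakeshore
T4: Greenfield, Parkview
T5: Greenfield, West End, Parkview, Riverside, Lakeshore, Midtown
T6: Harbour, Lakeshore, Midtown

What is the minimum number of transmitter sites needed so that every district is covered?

4

T1, T2, T3, T5 together cover {Harbour, Eastgate, Greenfield, West End, Market, Southbank, Parkview, Riverside, Elmwood, Lakeshore, Midtown} — every district.
No 3 of the 6 transmitter sites cover everything (all 20 triples fall short), so 4 is minimum.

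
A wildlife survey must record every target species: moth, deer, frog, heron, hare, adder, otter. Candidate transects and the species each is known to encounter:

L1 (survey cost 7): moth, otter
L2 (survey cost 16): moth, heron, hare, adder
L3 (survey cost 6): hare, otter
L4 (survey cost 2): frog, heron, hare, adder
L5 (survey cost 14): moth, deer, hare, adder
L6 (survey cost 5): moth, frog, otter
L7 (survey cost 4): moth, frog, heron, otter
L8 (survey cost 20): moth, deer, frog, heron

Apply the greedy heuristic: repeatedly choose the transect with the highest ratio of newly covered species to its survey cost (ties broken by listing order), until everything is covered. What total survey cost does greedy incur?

Pick 1: L4 adds 4 new (frog, heron, hare, adder) at survey cost 2 (ratio 4/2).
Pick 2: L7 adds 2 new (moth, otter) at survey cost 4 (ratio 2/4).
Pick 3: L5 adds 1 new (deer) at survey cost 14 (ratio 1/14).
Greedy total survey cost: 2 + 4 + 14 = 20. (The true optimum is 18, so greedy overshoots here.)

20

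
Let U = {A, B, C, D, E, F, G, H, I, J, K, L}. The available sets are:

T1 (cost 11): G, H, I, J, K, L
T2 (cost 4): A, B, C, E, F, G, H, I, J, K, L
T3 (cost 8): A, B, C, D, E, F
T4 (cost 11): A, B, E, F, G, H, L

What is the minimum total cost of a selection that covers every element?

12

T2, T3 cover every element at cost 4 + 8 = 12.
Any cover uses at least 2 sets; among all covering selections none totals below 12.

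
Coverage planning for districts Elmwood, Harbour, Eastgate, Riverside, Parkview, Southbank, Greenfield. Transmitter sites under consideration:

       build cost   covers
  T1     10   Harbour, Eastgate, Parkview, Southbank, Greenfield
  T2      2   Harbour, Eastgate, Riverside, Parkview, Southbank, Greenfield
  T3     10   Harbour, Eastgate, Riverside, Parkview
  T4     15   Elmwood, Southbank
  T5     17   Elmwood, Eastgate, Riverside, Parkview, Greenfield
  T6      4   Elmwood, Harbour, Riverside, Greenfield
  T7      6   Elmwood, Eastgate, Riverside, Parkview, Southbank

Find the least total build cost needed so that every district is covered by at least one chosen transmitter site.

6

T2, T6 cover every district at build cost 2 + 4 = 6.
Any cover uses at least 2 transmitter sites; among all covering selections none totals below 6.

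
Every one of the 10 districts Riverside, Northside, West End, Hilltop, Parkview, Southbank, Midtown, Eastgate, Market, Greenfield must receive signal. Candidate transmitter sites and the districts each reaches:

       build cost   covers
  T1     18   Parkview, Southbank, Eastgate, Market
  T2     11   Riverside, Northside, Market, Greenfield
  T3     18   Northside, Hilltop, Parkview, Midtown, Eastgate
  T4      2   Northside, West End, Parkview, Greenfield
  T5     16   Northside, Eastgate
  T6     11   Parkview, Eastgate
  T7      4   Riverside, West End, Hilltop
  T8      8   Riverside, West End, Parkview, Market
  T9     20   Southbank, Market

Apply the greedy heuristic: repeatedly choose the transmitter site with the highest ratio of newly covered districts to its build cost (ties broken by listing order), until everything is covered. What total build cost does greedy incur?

Pick 1: T4 adds 4 new (Northside, West End, Parkview, Greenfield) at build cost 2 (ratio 4/2).
Pick 2: T7 adds 2 new (Riverside, Hilltop) at build cost 4 (ratio 2/4).
Pick 3: T1 adds 3 new (Southbank, Eastgate, Market) at build cost 18 (ratio 3/18).
Pick 4: T3 adds 1 new (Midtown) at build cost 18 (ratio 1/18).
Greedy total build cost: 2 + 4 + 18 + 18 = 42.

42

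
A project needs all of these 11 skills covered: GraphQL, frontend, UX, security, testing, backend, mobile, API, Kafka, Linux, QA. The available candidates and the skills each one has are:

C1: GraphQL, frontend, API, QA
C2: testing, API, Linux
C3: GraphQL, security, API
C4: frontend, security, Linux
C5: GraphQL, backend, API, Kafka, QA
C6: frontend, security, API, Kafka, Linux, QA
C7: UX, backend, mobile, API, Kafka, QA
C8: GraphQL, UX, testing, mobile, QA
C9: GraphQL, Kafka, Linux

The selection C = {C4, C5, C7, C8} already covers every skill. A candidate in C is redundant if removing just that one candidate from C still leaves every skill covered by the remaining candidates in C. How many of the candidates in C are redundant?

Drop C4: frontend, security, Linux uncovered — not redundant.
Drop C5: the rest still cover every skill — redundant.
Drop C7: the rest still cover every skill — redundant.
Drop C8: testing uncovered — not redundant.
2 redundant: C5, C7.

2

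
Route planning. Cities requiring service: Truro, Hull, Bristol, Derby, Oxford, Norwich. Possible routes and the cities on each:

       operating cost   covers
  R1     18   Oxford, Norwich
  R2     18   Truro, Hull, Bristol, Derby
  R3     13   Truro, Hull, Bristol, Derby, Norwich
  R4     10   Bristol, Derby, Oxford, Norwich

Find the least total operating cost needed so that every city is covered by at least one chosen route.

23

R3, R4 cover every city at operating cost 13 + 10 = 23.
Any cover uses at least 2 routes; among all covering selections none totals below 23.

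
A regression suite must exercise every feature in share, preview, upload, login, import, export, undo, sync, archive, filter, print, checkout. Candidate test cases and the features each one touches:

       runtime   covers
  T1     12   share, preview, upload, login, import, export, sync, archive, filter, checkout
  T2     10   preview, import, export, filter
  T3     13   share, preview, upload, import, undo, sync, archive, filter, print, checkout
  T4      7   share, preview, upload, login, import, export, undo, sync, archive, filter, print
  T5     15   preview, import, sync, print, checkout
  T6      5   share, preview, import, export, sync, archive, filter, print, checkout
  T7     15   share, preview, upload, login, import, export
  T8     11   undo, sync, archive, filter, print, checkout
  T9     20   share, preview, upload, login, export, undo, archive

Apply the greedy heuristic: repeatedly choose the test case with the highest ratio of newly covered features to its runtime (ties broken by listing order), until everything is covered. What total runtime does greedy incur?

12

Pick 1: T6 adds 9 new (share, preview, import, export, sync, archive, filter, print, checkout) at runtime 5 (ratio 9/5).
Pick 2: T4 adds 3 new (upload, login, undo) at runtime 7 (ratio 3/7).
Greedy total runtime: 5 + 7 = 12.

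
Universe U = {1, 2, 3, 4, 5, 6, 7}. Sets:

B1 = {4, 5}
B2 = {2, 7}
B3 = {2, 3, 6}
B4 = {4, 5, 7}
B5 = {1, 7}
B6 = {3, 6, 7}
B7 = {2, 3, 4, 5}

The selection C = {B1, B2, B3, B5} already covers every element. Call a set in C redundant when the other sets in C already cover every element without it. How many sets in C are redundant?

Drop B1: 4, 5 uncovered — not redundant.
Drop B2: the rest still cover every element — redundant.
Drop B3: 3, 6 uncovered — not redundant.
Drop B5: 1 uncovered — not redundant.
1 redundant: B2.

1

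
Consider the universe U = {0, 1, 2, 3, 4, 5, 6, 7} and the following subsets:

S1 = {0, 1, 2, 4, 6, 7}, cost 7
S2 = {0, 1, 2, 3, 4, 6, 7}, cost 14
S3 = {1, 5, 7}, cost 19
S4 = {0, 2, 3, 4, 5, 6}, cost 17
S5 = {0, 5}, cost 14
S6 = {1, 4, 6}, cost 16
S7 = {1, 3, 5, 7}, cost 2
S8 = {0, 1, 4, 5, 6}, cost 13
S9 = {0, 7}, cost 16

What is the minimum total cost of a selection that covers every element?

S1, S7 cover every element at cost 7 + 2 = 9.
Any cover uses at least 2 sets; among all covering selections none totals below 9.

9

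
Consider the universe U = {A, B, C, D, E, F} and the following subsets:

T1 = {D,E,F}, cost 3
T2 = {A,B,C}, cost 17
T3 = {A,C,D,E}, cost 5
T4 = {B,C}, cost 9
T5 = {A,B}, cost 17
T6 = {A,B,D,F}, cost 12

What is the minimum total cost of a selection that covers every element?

T3, T6 cover every element at cost 5 + 12 = 17.
Any cover uses at least 2 sets; among all covering selections none totals below 17.

17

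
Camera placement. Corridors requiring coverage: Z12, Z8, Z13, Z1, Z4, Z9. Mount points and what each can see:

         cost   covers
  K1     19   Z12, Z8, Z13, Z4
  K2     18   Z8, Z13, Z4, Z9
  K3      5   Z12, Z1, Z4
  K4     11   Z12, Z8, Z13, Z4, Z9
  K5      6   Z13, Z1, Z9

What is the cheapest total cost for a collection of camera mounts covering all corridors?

16

K3, K4 cover every corridor at cost 5 + 11 = 16.
Any cover uses at least 2 camera mounts; among all covering selections none totals below 16.
Greedy by coverage-per-cost would pick K3, K5, K4 for 22 — worse than the optimum 16.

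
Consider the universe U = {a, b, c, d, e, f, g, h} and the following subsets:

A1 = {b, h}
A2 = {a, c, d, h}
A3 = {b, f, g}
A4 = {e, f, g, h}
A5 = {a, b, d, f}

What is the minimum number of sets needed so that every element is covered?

A1, A2, A4 together cover {a, b, c, d, e, f, g, h} — every element.
No 2 of the 5 sets cover everything (all 10 pairs fall short), so 3 is minimum.

3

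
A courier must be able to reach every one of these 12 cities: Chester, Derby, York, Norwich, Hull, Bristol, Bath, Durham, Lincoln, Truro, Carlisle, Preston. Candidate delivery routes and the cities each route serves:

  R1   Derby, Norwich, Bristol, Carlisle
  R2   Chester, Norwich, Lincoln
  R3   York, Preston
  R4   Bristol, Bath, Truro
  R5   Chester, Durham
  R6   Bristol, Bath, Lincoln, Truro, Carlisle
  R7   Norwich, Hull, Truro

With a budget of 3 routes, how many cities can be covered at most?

9

Choosing R1, R3, R6 covers {Derby, York, Norwich, Bristol, Bath, Lincoln, Truro, Carlisle, Preston} — 9 cities.
No choice of 3 routes does better; here Chester, Hull, Durham are left uncovered.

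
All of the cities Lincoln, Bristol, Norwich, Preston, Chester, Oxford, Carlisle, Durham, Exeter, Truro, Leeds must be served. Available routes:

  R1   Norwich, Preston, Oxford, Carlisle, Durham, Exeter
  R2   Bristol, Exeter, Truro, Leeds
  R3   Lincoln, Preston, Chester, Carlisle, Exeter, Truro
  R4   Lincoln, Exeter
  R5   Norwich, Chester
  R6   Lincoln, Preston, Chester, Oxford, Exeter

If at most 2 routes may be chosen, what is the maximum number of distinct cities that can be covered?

Choosing R1, R2 covers {Bristol, Norwich, Preston, Oxford, Carlisle, Durham, Exeter, Truro, Leeds} — 9 cities.
No choice of 2 routes does better; here Lincoln, Chester are left uncovered.

9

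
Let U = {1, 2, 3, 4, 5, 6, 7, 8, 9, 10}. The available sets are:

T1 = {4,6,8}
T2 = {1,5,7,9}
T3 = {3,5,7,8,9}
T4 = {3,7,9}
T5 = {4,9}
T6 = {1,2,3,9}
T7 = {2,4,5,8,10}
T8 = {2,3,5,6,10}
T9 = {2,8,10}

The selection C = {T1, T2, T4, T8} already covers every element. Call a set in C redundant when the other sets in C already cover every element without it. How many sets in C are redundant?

1

Drop T1: 4, 8 uncovered — not redundant.
Drop T2: 1 uncovered — not redundant.
Drop T4: the rest still cover every element — redundant.
Drop T8: 2, 10 uncovered — not redundant.
1 redundant: T4.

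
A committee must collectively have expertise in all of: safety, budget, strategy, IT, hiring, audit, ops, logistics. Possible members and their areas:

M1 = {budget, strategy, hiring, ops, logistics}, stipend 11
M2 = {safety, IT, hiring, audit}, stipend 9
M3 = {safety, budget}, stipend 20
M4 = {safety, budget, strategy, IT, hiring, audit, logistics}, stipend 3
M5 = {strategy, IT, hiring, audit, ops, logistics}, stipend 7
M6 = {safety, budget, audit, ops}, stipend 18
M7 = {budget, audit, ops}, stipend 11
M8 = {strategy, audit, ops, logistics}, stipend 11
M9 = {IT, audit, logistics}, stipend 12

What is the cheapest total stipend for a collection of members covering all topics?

M4, M5 cover every topic at stipend 3 + 7 = 10.
Any cover uses at least 2 members; among all covering selections none totals below 10.

10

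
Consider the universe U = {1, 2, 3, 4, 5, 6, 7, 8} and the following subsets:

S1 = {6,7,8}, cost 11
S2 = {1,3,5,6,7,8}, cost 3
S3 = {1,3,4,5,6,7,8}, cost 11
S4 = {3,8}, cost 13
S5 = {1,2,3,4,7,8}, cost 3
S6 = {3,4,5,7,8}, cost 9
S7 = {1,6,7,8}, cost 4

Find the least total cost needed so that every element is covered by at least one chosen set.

S2, S5 cover every element at cost 3 + 3 = 6.
Any cover uses at least 2 sets; among all covering selections none totals below 6.

6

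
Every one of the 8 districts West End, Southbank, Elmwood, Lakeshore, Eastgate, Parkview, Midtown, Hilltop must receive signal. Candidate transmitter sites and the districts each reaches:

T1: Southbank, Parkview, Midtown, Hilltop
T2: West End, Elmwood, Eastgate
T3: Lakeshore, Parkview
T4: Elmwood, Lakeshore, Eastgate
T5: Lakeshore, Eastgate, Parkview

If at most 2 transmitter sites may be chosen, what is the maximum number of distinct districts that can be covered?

7

Choosing T1, T2 covers {West End, Southbank, Elmwood, Eastgate, Parkview, Midtown, Hilltop} — 7 districts.
No choice of 2 transmitter sites does better; here Lakeshore is left uncovered.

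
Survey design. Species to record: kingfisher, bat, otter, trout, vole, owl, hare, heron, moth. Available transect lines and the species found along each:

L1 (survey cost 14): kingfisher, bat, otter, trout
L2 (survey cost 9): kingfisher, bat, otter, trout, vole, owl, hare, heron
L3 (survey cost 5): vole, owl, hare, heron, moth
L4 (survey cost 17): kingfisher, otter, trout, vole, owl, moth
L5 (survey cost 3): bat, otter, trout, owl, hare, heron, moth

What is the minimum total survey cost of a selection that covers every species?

L2, L5 cover every species at survey cost 9 + 3 = 12.
Any cover uses at least 2 transects; among all covering selections none totals below 12.

12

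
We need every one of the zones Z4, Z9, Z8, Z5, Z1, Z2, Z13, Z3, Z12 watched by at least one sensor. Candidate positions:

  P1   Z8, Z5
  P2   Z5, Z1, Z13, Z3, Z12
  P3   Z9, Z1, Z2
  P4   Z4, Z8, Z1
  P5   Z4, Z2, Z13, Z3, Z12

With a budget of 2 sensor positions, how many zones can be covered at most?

7

Choosing P1, P5 covers {Z4, Z8, Z5, Z2, Z13, Z3, Z12} — 7 zones.
No choice of 2 sensor positions does better; here Z9, Z1 are left uncovered.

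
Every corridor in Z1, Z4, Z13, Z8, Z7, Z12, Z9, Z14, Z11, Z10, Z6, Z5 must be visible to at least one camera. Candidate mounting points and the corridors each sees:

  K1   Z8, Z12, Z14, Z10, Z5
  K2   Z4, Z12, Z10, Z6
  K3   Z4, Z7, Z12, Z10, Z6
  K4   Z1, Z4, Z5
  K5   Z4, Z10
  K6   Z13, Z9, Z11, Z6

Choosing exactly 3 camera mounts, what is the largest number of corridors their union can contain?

Choosing K1, K3, K6 covers {Z4, Z13, Z8, Z7, Z12, Z9, Z14, Z11, Z10, Z6, Z5} — 11 corridors.
No choice of 3 camera mounts does better; here Z1 is left uncovered.

11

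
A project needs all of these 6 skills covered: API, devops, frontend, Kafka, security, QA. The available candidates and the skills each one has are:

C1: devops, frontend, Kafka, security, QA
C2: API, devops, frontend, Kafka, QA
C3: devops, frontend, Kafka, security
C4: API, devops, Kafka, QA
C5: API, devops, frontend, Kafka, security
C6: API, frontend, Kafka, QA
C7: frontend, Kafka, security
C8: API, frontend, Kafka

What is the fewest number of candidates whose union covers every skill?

C1, C2 together cover {API, devops, frontend, Kafka, security, QA} — every skill.
No single candidate contains all 6 skills, so 2 is optimal.

2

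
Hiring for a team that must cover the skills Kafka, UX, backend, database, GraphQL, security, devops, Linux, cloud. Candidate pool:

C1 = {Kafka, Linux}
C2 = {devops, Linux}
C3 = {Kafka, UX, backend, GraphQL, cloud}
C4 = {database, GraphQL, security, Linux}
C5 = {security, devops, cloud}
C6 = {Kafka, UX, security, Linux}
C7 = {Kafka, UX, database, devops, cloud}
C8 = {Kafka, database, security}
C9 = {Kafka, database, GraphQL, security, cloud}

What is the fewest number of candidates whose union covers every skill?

3

C2, C3, C4 together cover {Kafka, UX, backend, database, GraphQL, security, devops, Linux, cloud} — every skill.
No 2 of the 9 candidates cover everything (all 36 pairs fall short), so 3 is minimum.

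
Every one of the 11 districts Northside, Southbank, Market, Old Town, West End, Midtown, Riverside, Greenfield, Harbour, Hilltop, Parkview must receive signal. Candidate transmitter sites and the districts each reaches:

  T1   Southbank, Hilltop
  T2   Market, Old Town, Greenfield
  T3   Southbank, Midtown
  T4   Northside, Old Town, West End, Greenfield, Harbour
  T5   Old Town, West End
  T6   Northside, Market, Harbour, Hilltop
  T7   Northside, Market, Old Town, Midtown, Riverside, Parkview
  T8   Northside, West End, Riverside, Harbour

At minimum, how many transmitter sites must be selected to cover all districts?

T1, T4, T7 together cover {Northside, Southbank, Market, Old Town, West End, Midtown, Riverside, Greenfield, Harbour, Hilltop, Parkview} — every district.
No 2 of the 8 transmitter sites cover everything (all 28 pairs fall short), so 3 is minimum.

3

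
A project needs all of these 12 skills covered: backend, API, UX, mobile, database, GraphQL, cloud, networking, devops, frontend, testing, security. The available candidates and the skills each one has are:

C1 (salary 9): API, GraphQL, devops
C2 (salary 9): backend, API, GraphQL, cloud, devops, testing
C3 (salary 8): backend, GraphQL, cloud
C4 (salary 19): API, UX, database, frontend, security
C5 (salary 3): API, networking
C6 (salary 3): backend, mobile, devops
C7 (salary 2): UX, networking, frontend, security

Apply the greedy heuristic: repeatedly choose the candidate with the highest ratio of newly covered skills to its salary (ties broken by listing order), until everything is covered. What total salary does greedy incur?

Pick 1: C7 adds 4 new (UX, networking, frontend, security) at salary 2 (ratio 4/2).
Pick 2: C6 adds 3 new (backend, mobile, devops) at salary 3 (ratio 3/3).
Pick 3: C2 adds 4 new (API, GraphQL, cloud, testing) at salary 9 (ratio 4/9).
Pick 4: C4 adds 1 new (database) at salary 19 (ratio 1/19).
Greedy total salary: 2 + 3 + 9 + 19 = 33.

33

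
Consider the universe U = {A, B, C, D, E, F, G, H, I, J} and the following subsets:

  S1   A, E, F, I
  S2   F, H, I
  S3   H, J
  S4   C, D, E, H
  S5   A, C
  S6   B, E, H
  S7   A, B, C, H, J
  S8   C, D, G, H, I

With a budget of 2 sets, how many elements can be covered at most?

Choosing S1, S7 covers {A, B, C, E, F, H, I, J} — 8 elements.
No choice of 2 sets does better; here D, G are left uncovered.

8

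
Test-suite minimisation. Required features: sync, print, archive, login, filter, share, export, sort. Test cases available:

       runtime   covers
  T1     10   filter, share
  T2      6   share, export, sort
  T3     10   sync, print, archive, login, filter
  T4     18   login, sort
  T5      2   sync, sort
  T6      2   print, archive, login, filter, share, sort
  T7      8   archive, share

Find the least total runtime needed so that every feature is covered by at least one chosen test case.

10

T2, T5, T6 cover every feature at runtime 6 + 2 + 2 = 10.
Any cover uses at least 2 test cases; among all covering selections none totals below 10.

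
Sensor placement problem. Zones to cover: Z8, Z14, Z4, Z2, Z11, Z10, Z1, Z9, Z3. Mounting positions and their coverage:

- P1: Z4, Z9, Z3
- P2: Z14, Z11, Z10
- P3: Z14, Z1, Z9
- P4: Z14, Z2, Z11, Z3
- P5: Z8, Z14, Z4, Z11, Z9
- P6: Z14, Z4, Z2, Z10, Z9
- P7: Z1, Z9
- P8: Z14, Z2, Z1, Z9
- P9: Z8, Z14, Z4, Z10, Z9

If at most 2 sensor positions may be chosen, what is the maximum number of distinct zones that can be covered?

8

Choosing P4, P9 covers {Z8, Z14, Z4, Z2, Z11, Z10, Z9, Z3} — 8 zones.
No choice of 2 sensor positions does better; here Z1 is left uncovered.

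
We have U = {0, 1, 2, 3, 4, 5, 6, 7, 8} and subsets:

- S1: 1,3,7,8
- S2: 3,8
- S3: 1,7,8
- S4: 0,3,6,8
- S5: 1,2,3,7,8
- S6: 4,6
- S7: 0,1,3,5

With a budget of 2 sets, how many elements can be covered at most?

7

Choosing S4, S5 covers {0, 1, 2, 3, 6, 7, 8} — 7 elements.
No choice of 2 sets does better; here 4, 5 are left uncovered.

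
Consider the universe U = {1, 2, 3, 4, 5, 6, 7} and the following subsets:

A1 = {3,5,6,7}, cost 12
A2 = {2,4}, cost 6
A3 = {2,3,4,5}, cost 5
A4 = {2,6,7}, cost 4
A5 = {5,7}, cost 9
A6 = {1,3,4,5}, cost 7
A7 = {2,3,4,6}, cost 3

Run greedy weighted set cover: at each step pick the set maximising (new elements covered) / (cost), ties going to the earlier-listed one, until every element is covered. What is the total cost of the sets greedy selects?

14

Pick 1: A7 adds 4 new (2, 3, 4, 6) at cost 3 (ratio 4/3).
Pick 2: A6 adds 2 new (1, 5) at cost 7 (ratio 2/7).
Pick 3: A4 adds 1 new (7) at cost 4 (ratio 1/4).
Greedy total cost: 3 + 7 + 4 = 14. (The true optimum is 11, so greedy overshoots here.)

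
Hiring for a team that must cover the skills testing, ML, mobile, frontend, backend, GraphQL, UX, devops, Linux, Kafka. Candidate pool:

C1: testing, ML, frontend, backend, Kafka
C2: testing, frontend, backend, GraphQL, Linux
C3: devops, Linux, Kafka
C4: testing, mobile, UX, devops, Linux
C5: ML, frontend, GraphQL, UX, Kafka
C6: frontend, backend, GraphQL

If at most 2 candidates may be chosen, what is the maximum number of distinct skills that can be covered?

9

Choosing C1, C4 covers {testing, ML, mobile, frontend, backend, UX, devops, Linux, Kafka} — 9 skills.
No choice of 2 candidates does better; here GraphQL is left uncovered.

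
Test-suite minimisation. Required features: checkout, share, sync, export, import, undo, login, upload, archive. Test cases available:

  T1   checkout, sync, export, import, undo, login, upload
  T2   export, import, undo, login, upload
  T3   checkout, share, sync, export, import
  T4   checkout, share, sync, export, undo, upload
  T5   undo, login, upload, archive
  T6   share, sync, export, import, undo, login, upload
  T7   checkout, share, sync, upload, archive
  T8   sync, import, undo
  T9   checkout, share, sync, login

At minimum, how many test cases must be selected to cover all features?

2

T1, T7 together cover {checkout, share, sync, export, import, undo, login, upload, archive} — every feature.
No single test case contains all 9 features, so 2 is optimal.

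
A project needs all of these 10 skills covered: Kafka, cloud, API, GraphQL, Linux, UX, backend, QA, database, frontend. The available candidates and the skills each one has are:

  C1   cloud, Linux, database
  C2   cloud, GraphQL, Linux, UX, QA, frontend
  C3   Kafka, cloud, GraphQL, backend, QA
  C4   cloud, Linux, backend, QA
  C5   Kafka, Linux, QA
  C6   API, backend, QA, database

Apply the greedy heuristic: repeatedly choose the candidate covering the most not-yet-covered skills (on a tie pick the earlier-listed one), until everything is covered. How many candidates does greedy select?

3

Pick 1: C2 covers 6 new skills (cloud, GraphQL, Linux, UX, QA, frontend).
Pick 2: C6 covers 3 new skills (API, backend, database).
Pick 3: C3 covers 1 new skills (Kafka).
Greedy uses 3 candidates.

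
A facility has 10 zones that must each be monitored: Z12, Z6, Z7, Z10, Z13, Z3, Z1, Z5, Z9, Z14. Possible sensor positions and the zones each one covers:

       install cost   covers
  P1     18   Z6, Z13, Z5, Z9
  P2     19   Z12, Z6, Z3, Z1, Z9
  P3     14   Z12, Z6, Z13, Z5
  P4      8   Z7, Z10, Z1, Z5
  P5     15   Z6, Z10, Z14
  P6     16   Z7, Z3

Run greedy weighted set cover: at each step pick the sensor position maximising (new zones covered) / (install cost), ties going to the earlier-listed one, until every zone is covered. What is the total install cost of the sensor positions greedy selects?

56

Pick 1: P4 adds 4 new (Z7, Z10, Z1, Z5) at install cost 8 (ratio 4/8).
Pick 2: P3 adds 3 new (Z12, Z6, Z13) at install cost 14 (ratio 3/14).
Pick 3: P2 adds 2 new (Z3, Z9) at install cost 19 (ratio 2/19).
Pick 4: P5 adds 1 new (Z14) at install cost 15 (ratio 1/15).
Greedy total install cost: 8 + 14 + 19 + 15 = 56.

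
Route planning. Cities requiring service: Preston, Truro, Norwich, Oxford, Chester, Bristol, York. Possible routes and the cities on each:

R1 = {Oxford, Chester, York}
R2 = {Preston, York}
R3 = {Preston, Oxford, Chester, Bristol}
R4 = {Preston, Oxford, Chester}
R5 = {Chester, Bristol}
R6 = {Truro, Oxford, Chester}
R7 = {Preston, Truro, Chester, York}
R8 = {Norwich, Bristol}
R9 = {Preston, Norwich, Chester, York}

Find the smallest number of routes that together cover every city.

3

R1, R7, R8 together cover {Preston, Truro, Norwich, Oxford, Chester, Bristol, York} — every city.
No 2 of the 9 routes cover everything (all 36 pairs fall short), so 3 is minimum.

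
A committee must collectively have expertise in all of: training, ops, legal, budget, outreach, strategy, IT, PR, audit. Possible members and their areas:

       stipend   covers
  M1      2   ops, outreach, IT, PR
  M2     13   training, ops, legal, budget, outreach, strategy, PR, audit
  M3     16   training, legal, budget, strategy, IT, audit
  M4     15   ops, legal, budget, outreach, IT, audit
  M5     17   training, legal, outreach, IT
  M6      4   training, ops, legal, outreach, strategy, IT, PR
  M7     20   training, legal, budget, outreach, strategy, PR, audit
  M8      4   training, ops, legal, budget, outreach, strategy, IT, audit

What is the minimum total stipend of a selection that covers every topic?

6

M1, M8 cover every topic at stipend 2 + 4 = 6.
Any cover uses at least 2 members; among all covering selections none totals below 6.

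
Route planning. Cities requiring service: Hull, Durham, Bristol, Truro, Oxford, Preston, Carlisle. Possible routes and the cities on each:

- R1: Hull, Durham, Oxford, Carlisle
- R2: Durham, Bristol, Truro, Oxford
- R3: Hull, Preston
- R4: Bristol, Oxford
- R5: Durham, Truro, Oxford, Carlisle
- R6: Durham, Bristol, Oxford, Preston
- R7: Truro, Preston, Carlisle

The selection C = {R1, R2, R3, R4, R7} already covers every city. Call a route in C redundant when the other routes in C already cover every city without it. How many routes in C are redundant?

5

Drop R1: the rest still cover every city — redundant.
Drop R2: the rest still cover every city — redundant.
Drop R3: the rest still cover every city — redundant.
Drop R4: the rest still cover every city — redundant.
Drop R7: the rest still cover every city — redundant.
5 redundant: R1, R2, R3, R4, R7.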